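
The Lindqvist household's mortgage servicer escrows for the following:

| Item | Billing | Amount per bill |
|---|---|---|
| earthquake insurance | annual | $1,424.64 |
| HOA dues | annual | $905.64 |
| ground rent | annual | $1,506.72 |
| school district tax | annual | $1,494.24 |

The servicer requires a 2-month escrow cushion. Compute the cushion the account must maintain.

$888.54

Earthquake insurance: $1,424.64
HOA dues: $905.64
Ground rent: $1,506.72
School district tax: $1,494.24
Yearly total = $1,424.64 + $905.64 + $1,506.72 + $1,494.24 = $5,331.24
Monthly = $5,331.24 ÷ 12 = $444.27
Required cushion = 2 × $444.27 = $888.54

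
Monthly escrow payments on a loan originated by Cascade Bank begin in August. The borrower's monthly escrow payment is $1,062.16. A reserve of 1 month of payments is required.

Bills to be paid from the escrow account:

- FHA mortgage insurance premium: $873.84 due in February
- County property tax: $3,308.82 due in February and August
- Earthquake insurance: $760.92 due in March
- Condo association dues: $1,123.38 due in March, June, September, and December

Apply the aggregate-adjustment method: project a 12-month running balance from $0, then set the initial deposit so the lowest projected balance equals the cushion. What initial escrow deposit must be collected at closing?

Cushion = 1 × $1,062.16 = $1,062.16
Trial balance (start $0, +$1,062.16 each month, − disbursements):
  Aug: +$1,062.16 − $3,308.82 → -$2,246.66
  Sep: +$1,062.16 − $1,123.38 → -$2,307.88
  Oct: +$1,062.16 → -$1,245.72
  Nov: +$1,062.16 → -$183.56
  Dec: +$1,062.16 − $1,123.38 → -$244.78
  Jan: +$1,062.16 → $817.38
  Feb: +$1,062.16 − $4,182.66 → -$2,303.12
  Mar: +$1,062.16 − $1,884.30 → -$3,125.26
  Apr: +$1,062.16 → -$2,063.10
  May: +$1,062.16 → -$1,000.94
  Jun: +$1,062.16 − $1,123.38 → -$1,062.16
  Jul: +$1,062.16 → $0.00
Lowest trial balance = -$3,125.26 (Mar)
Initial deposit = cushion − low point = $1,062.16 − (-$3,125.26) = $4,187.42

$4,187.42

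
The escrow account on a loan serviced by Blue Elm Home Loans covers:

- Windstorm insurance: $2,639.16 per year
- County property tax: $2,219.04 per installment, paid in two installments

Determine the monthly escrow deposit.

$589.77

Windstorm insurance = $2,639.16 per year
County property tax = $2,219.04 × 2 = $4,438.08 per year
Combined annual = $7,077.24
Monthly = $7,077.24 / 12 = $589.77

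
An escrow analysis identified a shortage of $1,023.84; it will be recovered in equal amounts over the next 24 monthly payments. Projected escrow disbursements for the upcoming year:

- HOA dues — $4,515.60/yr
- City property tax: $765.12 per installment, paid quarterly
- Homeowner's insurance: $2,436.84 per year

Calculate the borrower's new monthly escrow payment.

HOA dues — $4,515.60/yr
City property tax — $765.12 × 4 = $3,060.48/yr
Homeowner's insurance — $2,436.84/yr
Total per year = $4,515.60 + $3,060.48 + $2,436.84 = $10,012.92
Per month = $10,012.92 / 12 = $834.41
Monthly shortage recovery: $1,023.84 ÷ 24 = $42.66
New monthly escrow = $834.41 + $42.66 = $877.07

$877.07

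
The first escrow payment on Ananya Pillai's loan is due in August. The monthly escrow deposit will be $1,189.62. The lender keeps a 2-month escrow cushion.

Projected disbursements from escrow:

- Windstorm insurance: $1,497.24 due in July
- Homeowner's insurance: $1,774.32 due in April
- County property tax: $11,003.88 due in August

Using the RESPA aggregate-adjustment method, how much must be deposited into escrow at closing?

Cushion = 2 × $1,189.62 = $2,379.24
Trial balance (start $0, +$1,189.62 each month, − disbursements):
  Aug: +$1,189.62 − $11,003.88 → -$9,814.26
  Sep: +$1,189.62 → -$8,624.64
  Oct: +$1,189.62 → -$7,435.02
  Nov: +$1,189.62 → -$6,245.40
  Dec: +$1,189.62 → -$5,055.78
  Jan: +$1,189.62 → -$3,866.16
  Feb: +$1,189.62 → -$2,676.54
  Mar: +$1,189.62 → -$1,486.92
  Apr: +$1,189.62 − $1,774.32 → -$2,071.62
  May: +$1,189.62 → -$882.00
  Jun: +$1,189.62 → $307.62
  Jul: +$1,189.62 − $1,497.24 → $0.00
Lowest trial balance = -$9,814.26 (Aug)
Initial deposit = cushion − low point = $2,379.24 − (-$9,814.26) = $12,193.50

$12,193.50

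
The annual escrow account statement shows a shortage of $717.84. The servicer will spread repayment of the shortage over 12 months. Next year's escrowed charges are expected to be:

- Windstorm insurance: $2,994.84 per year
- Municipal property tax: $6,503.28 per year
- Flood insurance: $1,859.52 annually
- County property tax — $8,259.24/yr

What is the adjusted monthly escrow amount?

Windstorm insurance = $2,994.84/yr
Municipal property tax = $6,503.28/yr
Flood insurance = $1,859.52/yr
County property tax = $8,259.24/yr
Total per year = $2,994.84 + $6,503.28 + $1,859.52 + $8,259.24 = $19,616.88
Base monthly escrow = $19,616.88 / 12 = $1,634.74
Monthly shortage recovery: $717.84 / 12 = $59.82
New monthly escrow = $1,634.74 + $59.82 = $1,694.56

$1,694.56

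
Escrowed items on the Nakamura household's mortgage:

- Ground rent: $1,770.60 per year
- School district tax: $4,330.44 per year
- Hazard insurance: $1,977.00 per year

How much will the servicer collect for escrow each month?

Ground rent: $1,770.60 annually
School district tax: $4,330.44 annually
Hazard insurance: $1,977.00 annually
Total per year = $1,770.60 + $4,330.44 + $1,977.00 = $8,078.04
Base monthly escrow = $8,078.04 ÷ 12 = $673.17

$673.17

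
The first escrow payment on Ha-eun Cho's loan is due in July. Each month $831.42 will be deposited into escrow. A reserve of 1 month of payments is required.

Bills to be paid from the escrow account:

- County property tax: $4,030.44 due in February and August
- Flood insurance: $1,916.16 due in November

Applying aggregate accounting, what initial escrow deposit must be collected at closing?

Cushion = 1 × $831.42 = $831.42
Trial balance (start $0, +$831.42 each month, − disbursements):
  Jul: +$831.42 → $831.42
  Aug: +$831.42 − $4,030.44 → -$2,367.60
  Sep: +$831.42 → -$1,536.18
  Oct: +$831.42 → -$704.76
  Nov: +$831.42 − $1,916.16 → -$1,789.50
  Dec: +$831.42 → -$958.08
  Jan: +$831.42 → -$126.66
  Feb: +$831.42 − $4,030.44 → -$3,325.68
  Mar: +$831.42 → -$2,494.26
  Apr: +$831.42 → -$1,662.84
  May: +$831.42 → -$831.42
  Jun: +$831.42 → $0.00
Lowest trial balance = -$3,325.68 (Feb)
Initial deposit = cushion − low point = $831.42 − (-$3,325.68) = $4,157.10

$4,157.10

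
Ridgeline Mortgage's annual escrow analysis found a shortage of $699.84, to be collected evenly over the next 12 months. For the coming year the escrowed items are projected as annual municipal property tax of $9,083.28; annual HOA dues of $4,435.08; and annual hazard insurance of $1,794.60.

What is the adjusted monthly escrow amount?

$1,334.40

Municipal property tax = $9,083.28 annually
HOA dues = $4,435.08 annually
Hazard insurance = $1,794.60 annually
Yearly total = $9,083.28 + $4,435.08 + $1,794.60 = $15,312.96
Monthly escrow = $15,312.96 / 12 = $1,276.08
Monthly shortage recovery: $699.84 / 12 = $58.32
New monthly escrow = $1,276.08 + $58.32 = $1,334.40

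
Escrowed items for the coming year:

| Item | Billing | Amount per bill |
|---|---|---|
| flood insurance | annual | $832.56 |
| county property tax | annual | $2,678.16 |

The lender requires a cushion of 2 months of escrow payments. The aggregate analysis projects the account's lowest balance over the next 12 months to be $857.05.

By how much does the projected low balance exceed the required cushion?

Flood insurance = $832.56 per year
County property tax = $2,678.16 per year
Yearly total = $832.56 + $2,678.16 = $3,510.72
Base monthly escrow = $3,510.72 ÷ 12 = $292.56
Required reserve = 2 × $292.56 = $585.12
Surplus = $857.05 − $585.12 = $271.93

$271.93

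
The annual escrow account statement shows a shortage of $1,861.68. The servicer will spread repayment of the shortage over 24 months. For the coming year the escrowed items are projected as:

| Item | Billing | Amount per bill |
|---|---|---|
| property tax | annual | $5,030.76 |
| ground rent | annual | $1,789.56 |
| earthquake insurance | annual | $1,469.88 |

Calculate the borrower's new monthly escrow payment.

$768.42

Property tax — $5,030.76 annually
Ground rent — $1,789.56 annually
Earthquake insurance — $1,469.88 annually
Total per year = $8,290.20
Monthly = $8,290.20 / 12 = $690.85
Monthly shortage recovery: $1,861.68 ÷ 24 = $77.57
Adjusted monthly = $690.85 + $77.57 = $768.42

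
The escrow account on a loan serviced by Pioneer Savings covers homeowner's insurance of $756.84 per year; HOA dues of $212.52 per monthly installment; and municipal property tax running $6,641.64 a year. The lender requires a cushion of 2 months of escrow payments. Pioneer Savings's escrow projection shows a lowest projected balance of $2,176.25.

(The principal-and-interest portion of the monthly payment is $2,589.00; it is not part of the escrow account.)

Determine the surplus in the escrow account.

$518.13

Homeowner's insurance = $756.84 per year
HOA dues = $212.52 × 12 = $2,550.24 per year
Municipal property tax = $6,641.64 per year
Annual escrow total = $756.84 + $2,550.24 + $6,641.64 = $9,948.72
Base monthly escrow = $9,948.72 / 12 = $829.06
Cushion = 2 × $829.06 = $1,658.12
Surplus = $2,176.25 − $1,658.12 = $518.13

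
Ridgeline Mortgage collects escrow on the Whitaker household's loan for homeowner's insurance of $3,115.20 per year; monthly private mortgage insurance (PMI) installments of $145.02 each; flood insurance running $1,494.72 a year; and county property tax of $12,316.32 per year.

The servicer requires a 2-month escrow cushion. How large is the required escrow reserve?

Homeowner's insurance: $3,115.20 annually
Private mortgage insurance (PMI): $145.02 × 12 = $1,740.24 annually
Flood insurance: $1,494.72 annually
County property tax: $12,316.32 annually
Total per year = $18,666.48
Monthly = $18,666.48 / 12 = $1,555.54
Reserve = 2 × $1,555.54 = $3,111.08

$3,111.08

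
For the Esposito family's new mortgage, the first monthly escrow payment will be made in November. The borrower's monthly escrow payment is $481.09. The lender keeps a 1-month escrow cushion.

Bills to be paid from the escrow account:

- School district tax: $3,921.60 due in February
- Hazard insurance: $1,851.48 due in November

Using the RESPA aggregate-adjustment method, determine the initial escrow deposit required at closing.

Cushion = 1 × $481.09 = $481.09
Trial balance (start $0, +$481.09 each month, − disbursements):
  Nov: +$481.09 − $1,851.48 → -$1,370.39
  Dec: +$481.09 → -$889.30
  Jan: +$481.09 → -$408.21
  Feb: +$481.09 − $3,921.60 → -$3,848.72
  Mar: +$481.09 → -$3,367.63
  Apr: +$481.09 → -$2,886.54
  May: +$481.09 → -$2,405.45
  Jun: +$481.09 → -$1,924.36
  Jul: +$481.09 → -$1,443.27
  Aug: +$481.09 → -$962.18
  Sep: +$481.09 → -$481.09
  Oct: +$481.09 → $0.00
Lowest trial balance = -$3,848.72 (Feb)
Initial deposit = cushion − low point = $481.09 − (-$3,848.72) = $4,329.81

$4,329.81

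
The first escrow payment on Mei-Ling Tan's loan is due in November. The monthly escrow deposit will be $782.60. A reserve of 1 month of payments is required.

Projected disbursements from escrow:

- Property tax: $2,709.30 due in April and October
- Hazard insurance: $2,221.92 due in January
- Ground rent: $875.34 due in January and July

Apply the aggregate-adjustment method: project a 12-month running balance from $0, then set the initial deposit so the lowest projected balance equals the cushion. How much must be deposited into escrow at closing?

Cushion = 1 × $782.60 = $782.60
Trial balance (start $0, +$782.60 each month, − disbursements):
  Nov: +$782.60 → $782.60
  Dec: +$782.60 → $1,565.20
  Jan: +$782.60 − $3,097.26 → -$749.46
  Feb: +$782.60 → $33.14
  Mar: +$782.60 → $815.74
  Apr: +$782.60 − $2,709.30 → -$1,110.96
  May: +$782.60 → -$328.36
  Jun: +$782.60 → $454.24
  Jul: +$782.60 − $875.34 → $361.50
  Aug: +$782.60 → $1,144.10
  Sep: +$782.60 → $1,926.70
  Oct: +$782.60 − $2,709.30 → $0.00
Lowest trial balance = -$1,110.96 (Apr)
Initial deposit = cushion − low point = $782.60 − (-$1,110.96) = $1,893.56

$1,893.56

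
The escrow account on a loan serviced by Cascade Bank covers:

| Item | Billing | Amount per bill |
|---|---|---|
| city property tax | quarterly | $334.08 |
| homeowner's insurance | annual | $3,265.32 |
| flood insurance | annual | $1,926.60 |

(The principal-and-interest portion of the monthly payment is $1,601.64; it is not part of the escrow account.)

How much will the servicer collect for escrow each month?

City property tax = $334.08 × 4 = $1,336.32/yr
Homeowner's insurance = $3,265.32/yr
Flood insurance = $1,926.60/yr
Annual escrow total = $1,336.32 + $3,265.32 + $1,926.60 = $6,528.24
Per month = $6,528.24 ÷ 12 = $544.02

$544.02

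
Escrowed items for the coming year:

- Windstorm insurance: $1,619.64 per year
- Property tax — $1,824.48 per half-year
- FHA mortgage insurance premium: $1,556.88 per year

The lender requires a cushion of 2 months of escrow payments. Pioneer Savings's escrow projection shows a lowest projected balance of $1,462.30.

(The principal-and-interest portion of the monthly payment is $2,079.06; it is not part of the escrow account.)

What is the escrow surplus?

Windstorm insurance — $1,619.64/yr
Property tax — $1,824.48 × 2 = $3,648.96/yr
FHA mortgage insurance premium — $1,556.88/yr
Annual escrow total = $1,619.64 + $3,648.96 + $1,556.88 = $6,825.48
Monthly escrow = $6,825.48 ÷ 12 = $568.79
Required reserve = 2 × $568.79 = $1,137.58
Excess over cushion: $1,462.30 − $1,137.58 = $324.72

$324.72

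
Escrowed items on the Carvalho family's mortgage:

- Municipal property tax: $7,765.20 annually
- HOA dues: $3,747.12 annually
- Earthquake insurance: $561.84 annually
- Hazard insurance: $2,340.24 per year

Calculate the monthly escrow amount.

$1,201.20

Municipal property tax — $7,765.20
HOA dues — $3,747.12
Earthquake insurance — $561.84
Hazard insurance — $2,340.24
Yearly total = $14,414.40
Per month = $14,414.40 / 12 = $1,201.20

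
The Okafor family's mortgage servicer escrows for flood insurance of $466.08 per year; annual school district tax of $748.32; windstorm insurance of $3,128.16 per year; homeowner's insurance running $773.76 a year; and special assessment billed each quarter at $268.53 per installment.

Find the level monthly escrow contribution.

$515.87

Flood insurance — $466.08
School district tax — $748.32
Windstorm insurance — $3,128.16
Homeowner's insurance — $773.76
Special assessment — $268.53 × 4 = $1,074.12
Yearly total = $6,190.44
Base monthly escrow = $6,190.44 ÷ 12 = $515.87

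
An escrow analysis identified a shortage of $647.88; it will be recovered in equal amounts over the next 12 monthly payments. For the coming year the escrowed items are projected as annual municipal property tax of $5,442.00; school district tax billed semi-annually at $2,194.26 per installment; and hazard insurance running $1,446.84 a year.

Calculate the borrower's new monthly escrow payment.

Municipal property tax — $5,442.00/yr
School district tax — $2,194.26 × 2 = $4,388.52/yr
Hazard insurance — $1,446.84/yr
Total annual escrow = $5,442.00 + $4,388.52 + $1,446.84 = $11,277.36
Monthly = $11,277.36 / 12 = $939.78
Shortage spread = $647.88 / 12 = $53.99/mo
New monthly escrow = $939.78 + $53.99 = $993.77

$993.77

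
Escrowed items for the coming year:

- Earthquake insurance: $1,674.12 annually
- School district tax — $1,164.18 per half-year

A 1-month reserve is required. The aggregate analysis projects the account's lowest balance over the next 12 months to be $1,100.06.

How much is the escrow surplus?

Earthquake insurance — $1,674.12/yr
School district tax — $1,164.18 × 2 = $2,328.36/yr
Annual escrow total = $1,674.12 + $2,328.36 = $4,002.48
Monthly escrow = $4,002.48 ÷ 12 = $333.54
Required reserve = 1 × $333.54 = $333.54
Excess over cushion: $1,100.06 − $333.54 = $766.52

$766.52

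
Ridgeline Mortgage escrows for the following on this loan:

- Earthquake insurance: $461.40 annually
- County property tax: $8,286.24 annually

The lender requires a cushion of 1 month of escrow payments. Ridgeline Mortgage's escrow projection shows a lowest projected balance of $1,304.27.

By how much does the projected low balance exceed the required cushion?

Earthquake insurance — $461.40 annually
County property tax — $8,286.24 annually
Annual escrow total = $461.40 + $8,286.24 = $8,747.64
Monthly escrow = $8,747.64 ÷ 12 = $728.97
Required cushion = 1 × $728.97 = $728.97
Surplus = $1,304.27 − $728.97 = $575.30

$575.30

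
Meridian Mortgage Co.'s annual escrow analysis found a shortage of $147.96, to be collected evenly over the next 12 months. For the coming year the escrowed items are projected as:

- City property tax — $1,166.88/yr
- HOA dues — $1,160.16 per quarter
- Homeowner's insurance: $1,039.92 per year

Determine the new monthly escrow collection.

City property tax — $1,166.88 annually
HOA dues — $1,160.16 × 4 = $4,640.64 annually
Homeowner's insurance — $1,039.92 annually
Yearly total = $1,166.88 + $4,640.64 + $1,039.92 = $6,847.44
Monthly escrow = $6,847.44 / 12 = $570.62
Shortage spread = $147.96 / 12 = $12.33/mo
Adjusted monthly = $570.62 + $12.33 = $582.95

$582.95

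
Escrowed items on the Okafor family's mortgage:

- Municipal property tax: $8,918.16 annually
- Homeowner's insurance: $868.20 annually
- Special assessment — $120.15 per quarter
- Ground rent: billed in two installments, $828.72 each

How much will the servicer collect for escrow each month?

$993.70

Municipal property tax: $8,918.16 per year
Homeowner's insurance: $868.20 per year
Special assessment: $120.15 × 4 = $480.60 per year
Ground rent: $828.72 × 2 = $1,657.44 per year
Yearly total = $11,924.40
Per month = $11,924.40 / 12 = $993.70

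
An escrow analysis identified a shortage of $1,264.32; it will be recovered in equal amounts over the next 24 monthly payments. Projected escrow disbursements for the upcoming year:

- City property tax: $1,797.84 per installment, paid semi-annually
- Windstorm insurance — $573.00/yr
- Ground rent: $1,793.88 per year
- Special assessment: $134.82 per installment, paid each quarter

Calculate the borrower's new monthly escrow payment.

City property tax: $1,797.84 × 2 = $3,595.68/yr
Windstorm insurance: $573.00/yr
Ground rent: $1,793.88/yr
Special assessment: $134.82 × 4 = $539.28/yr
Total annual escrow = $3,595.68 + $573.00 + $1,793.88 + $539.28 = $6,501.84
Per month = $6,501.84 / 12 = $541.82
Shortage per month = $1,264.32 / 24 = $52.68
New monthly escrow = $541.82 + $52.68 = $594.50

$594.50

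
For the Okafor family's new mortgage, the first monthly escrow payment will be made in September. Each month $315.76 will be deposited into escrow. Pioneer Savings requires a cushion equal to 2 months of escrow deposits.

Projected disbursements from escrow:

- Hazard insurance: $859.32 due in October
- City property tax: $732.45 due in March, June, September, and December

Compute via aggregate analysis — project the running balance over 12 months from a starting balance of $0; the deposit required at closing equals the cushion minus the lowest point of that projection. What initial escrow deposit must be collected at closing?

$1,692.70

Cushion = 2 × $315.76 = $631.52
Trial balance (start $0, +$315.76 each month, − disbursements):
  Sep: +$315.76 − $732.45 → -$416.69
  Oct: +$315.76 − $859.32 → -$960.25
  Nov: +$315.76 → -$644.49
  Dec: +$315.76 − $732.45 → -$1,061.18
  Jan: +$315.76 → -$745.42
  Feb: +$315.76 → -$429.66
  Mar: +$315.76 − $732.45 → -$846.35
  Apr: +$315.76 → -$530.59
  May: +$315.76 → -$214.83
  Jun: +$315.76 − $732.45 → -$631.52
  Jul: +$315.76 → -$315.76
  Aug: +$315.76 → $0.00
Lowest trial balance = -$1,061.18 (Dec)
Initial deposit = cushion − low point = $631.52 − (-$1,061.18) = $1,692.70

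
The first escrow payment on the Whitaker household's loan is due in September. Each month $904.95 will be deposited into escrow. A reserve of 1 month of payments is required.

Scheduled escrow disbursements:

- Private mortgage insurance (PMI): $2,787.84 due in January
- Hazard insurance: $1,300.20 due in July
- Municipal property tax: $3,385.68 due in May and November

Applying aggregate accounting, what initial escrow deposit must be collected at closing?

$2,553.72

Cushion = 1 × $904.95 = $904.95
Trial balance (start $0, +$904.95 each month, − disbursements):
  Sep: +$904.95 → $904.95
  Oct: +$904.95 → $1,809.90
  Nov: +$904.95 − $3,385.68 → -$670.83
  Dec: +$904.95 → $234.12
  Jan: +$904.95 − $2,787.84 → -$1,648.77
  Feb: +$904.95 → -$743.82
  Mar: +$904.95 → $161.13
  Apr: +$904.95 → $1,066.08
  May: +$904.95 − $3,385.68 → -$1,414.65
  Jun: +$904.95 → -$509.70
  Jul: +$904.95 − $1,300.20 → -$904.95
  Aug: +$904.95 → $0.00
Lowest trial balance = -$1,648.77 (Jan)
Initial deposit = cushion − low point = $904.95 − (-$1,648.77) = $2,553.72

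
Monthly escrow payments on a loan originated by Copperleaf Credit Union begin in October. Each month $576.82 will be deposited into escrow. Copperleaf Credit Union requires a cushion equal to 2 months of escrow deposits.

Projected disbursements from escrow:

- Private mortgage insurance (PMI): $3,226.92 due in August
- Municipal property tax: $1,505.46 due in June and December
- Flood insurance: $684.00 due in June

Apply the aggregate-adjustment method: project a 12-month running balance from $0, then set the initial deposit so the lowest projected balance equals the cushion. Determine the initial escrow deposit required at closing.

Cushion = 2 × $576.82 = $1,153.64
Trial balance (start $0, +$576.82 each month, − disbursements):
  Oct: +$576.82 → $576.82
  Nov: +$576.82 → $1,153.64
  Dec: +$576.82 − $1,505.46 → $225.00
  Jan: +$576.82 → $801.82
  Feb: +$576.82 → $1,378.64
  Mar: +$576.82 → $1,955.46
  Apr: +$576.82 → $2,532.28
  May: +$576.82 → $3,109.10
  Jun: +$576.82 − $2,189.46 → $1,496.46
  Jul: +$576.82 → $2,073.28
  Aug: +$576.82 − $3,226.92 → -$576.82
  Sep: +$576.82 → $0.00
Lowest trial balance = -$576.82 (Aug)
Initial deposit = cushion − low point = $1,153.64 − (-$576.82) = $1,730.46

$1,730.46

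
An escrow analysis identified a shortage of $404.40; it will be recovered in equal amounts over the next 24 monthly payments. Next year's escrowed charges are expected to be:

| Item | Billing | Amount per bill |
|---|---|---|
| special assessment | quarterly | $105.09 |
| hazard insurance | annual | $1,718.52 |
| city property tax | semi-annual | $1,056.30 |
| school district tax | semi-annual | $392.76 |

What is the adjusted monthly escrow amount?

$436.60

Special assessment — $105.09 × 4 = $420.36/yr
Hazard insurance — $1,718.52/yr
City property tax — $1,056.30 × 2 = $2,112.60/yr
School district tax — $392.76 × 2 = $785.52/yr
Annual escrow total = $5,037.00
Monthly = $5,037.00 ÷ 12 = $419.75
Shortage per month = $404.40 / 24 = $16.85
Adjusted monthly = $419.75 + $16.85 = $436.60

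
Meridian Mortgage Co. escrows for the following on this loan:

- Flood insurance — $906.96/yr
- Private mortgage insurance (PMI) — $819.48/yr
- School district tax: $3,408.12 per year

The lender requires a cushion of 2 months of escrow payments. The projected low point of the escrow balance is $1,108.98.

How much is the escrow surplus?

$253.22

Flood insurance — $906.96 annually
Private mortgage insurance (PMI) — $819.48 annually
School district tax — $3,408.12 annually
Annual escrow total = $5,134.56
Base monthly escrow = $5,134.56 / 12 = $427.88
Cushion = 2 × $427.88 = $855.76
Surplus = $1,108.98 − $855.76 = $253.22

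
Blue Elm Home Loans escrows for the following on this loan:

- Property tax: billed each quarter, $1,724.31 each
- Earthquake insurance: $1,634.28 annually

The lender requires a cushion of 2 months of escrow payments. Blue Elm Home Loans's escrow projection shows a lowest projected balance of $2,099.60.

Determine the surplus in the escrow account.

$677.68

Property tax — $1,724.31 × 4 = $6,897.24
Earthquake insurance — $1,634.28
Total annual escrow = $8,531.52
Base monthly escrow = $8,531.52 / 12 = $710.96
Cushion = 2 × $710.96 = $1,421.92
Surplus = $2,099.60 − $1,421.92 = $677.68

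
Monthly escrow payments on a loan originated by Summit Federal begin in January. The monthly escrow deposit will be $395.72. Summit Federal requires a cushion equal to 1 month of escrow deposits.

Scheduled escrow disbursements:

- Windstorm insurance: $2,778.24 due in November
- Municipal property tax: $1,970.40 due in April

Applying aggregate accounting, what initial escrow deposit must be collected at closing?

Cushion = 1 × $395.72 = $395.72
Trial balance (start $0, +$395.72 each month, − disbursements):
  Jan: +$395.72 → $395.72
  Feb: +$395.72 → $791.44
  Mar: +$395.72 → $1,187.16
  Apr: +$395.72 − $1,970.40 → -$387.52
  May: +$395.72 → $8.20
  Jun: +$395.72 → $403.92
  Jul: +$395.72 → $799.64
  Aug: +$395.72 → $1,195.36
  Sep: +$395.72 → $1,591.08
  Oct: +$395.72 → $1,986.80
  Nov: +$395.72 − $2,778.24 → -$395.72
  Dec: +$395.72 → $0.00
Lowest trial balance = -$395.72 (Nov)
Initial deposit = cushion − low point = $395.72 − (-$395.72) = $791.44

$791.44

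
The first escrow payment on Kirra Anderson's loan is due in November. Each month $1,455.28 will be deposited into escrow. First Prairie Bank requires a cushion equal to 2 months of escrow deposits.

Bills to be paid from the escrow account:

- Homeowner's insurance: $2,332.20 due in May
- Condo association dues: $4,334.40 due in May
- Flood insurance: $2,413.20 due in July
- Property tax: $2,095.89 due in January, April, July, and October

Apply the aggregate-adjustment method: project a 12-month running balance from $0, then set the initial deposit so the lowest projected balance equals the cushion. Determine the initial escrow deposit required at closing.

Cushion = 2 × $1,455.28 = $2,910.56
Trial balance (start $0, +$1,455.28 each month, − disbursements):
  Nov: +$1,455.28 → $1,455.28
  Dec: +$1,455.28 → $2,910.56
  Jan: +$1,455.28 − $2,095.89 → $2,269.95
  Feb: +$1,455.28 → $3,725.23
  Mar: +$1,455.28 → $5,180.51
  Apr: +$1,455.28 − $2,095.89 → $4,539.90
  May: +$1,455.28 − $6,666.60 → -$671.42
  Jun: +$1,455.28 → $783.86
  Jul: +$1,455.28 − $4,509.09 → -$2,269.95
  Aug: +$1,455.28 → -$814.67
  Sep: +$1,455.28 → $640.61
  Oct: +$1,455.28 − $2,095.89 → $0.00
Lowest trial balance = -$2,269.95 (Jul)
Initial deposit = cushion − low point = $2,910.56 − (-$2,269.95) = $5,180.51

$5,180.51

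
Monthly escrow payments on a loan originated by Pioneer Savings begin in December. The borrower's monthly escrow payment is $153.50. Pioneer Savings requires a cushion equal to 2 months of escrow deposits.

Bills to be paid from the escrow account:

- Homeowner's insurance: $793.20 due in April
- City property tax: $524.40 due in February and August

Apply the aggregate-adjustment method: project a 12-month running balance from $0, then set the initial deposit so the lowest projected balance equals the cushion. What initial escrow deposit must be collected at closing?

$857.10

Cushion = 2 × $153.50 = $307.00
Trial balance (start $0, +$153.50 each month, − disbursements):
  Dec: +$153.50 → $153.50
  Jan: +$153.50 → $307.00
  Feb: +$153.50 − $524.40 → -$63.90
  Mar: +$153.50 → $89.60
  Apr: +$153.50 − $793.20 → -$550.10
  May: +$153.50 → -$396.60
  Jun: +$153.50 → -$243.10
  Jul: +$153.50 → -$89.60
  Aug: +$153.50 − $524.40 → -$460.50
  Sep: +$153.50 → -$307.00
  Oct: +$153.50 → -$153.50
  Nov: +$153.50 → $0.00
Lowest trial balance = -$550.10 (Apr)
Initial deposit = cushion − low point = $307.00 − (-$550.10) = $857.10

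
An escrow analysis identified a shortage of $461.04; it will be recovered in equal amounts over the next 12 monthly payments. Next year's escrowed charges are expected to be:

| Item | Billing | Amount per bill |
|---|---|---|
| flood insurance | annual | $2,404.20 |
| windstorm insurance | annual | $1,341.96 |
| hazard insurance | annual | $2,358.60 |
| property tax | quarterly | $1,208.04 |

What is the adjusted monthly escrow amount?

$949.83

Flood insurance: $2,404.20
Windstorm insurance: $1,341.96
Hazard insurance: $2,358.60
Property tax: $1,208.04 × 4 = $4,832.16
Yearly total = $10,936.92
Per month = $10,936.92 / 12 = $911.41
Shortage spread = $461.04 / 12 = $38.42/mo
New monthly escrow = $911.41 + $38.42 = $949.83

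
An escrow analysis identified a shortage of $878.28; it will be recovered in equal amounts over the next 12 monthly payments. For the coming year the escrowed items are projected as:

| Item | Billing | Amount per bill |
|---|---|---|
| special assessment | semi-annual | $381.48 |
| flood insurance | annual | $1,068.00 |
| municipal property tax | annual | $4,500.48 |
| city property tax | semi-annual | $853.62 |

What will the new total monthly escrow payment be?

$743.08

Special assessment = $381.48 × 2 = $762.96 per year
Flood insurance = $1,068.00 per year
Municipal property tax = $4,500.48 per year
City property tax = $853.62 × 2 = $1,707.24 per year
Yearly total = $762.96 + $1,068.00 + $4,500.48 + $1,707.24 = $8,038.68
Per month = $8,038.68 / 12 = $669.89
Monthly shortage recovery: $878.28 / 12 = $73.19
Adjusted monthly = $669.89 + $73.19 = $743.08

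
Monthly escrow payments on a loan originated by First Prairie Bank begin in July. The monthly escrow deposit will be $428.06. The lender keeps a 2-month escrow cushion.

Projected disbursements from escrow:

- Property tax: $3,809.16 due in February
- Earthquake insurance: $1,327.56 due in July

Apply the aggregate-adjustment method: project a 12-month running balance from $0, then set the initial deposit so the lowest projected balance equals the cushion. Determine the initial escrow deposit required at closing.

$2,568.36

Cushion = 2 × $428.06 = $856.12
Trial balance (start $0, +$428.06 each month, − disbursements):
  Jul: +$428.06 − $1,327.56 → -$899.50
  Aug: +$428.06 → -$471.44
  Sep: +$428.06 → -$43.38
  Oct: +$428.06 → $384.68
  Nov: +$428.06 → $812.74
  Dec: +$428.06 → $1,240.80
  Jan: +$428.06 → $1,668.86
  Feb: +$428.06 − $3,809.16 → -$1,712.24
  Mar: +$428.06 → -$1,284.18
  Apr: +$428.06 → -$856.12
  May: +$428.06 → -$428.06
  Jun: +$428.06 → $0.00
Lowest trial balance = -$1,712.24 (Feb)
Initial deposit = cushion − low point = $856.12 − (-$1,712.24) = $2,568.36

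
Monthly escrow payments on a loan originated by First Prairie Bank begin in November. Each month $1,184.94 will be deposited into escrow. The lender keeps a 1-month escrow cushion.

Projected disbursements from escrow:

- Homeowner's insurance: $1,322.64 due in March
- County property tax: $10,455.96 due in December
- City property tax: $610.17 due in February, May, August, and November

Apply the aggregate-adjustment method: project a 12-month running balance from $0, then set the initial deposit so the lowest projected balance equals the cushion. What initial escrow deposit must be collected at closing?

$9,881.19

Cushion = 1 × $1,184.94 = $1,184.94
Trial balance (start $0, +$1,184.94 each month, − disbursements):
  Nov: +$1,184.94 − $610.17 → $574.77
  Dec: +$1,184.94 − $10,455.96 → -$8,696.25
  Jan: +$1,184.94 → -$7,511.31
  Feb: +$1,184.94 − $610.17 → -$6,936.54
  Mar: +$1,184.94 − $1,322.64 → -$7,074.24
  Apr: +$1,184.94 → -$5,889.30
  May: +$1,184.94 − $610.17 → -$5,314.53
  Jun: +$1,184.94 → -$4,129.59
  Jul: +$1,184.94 → -$2,944.65
  Aug: +$1,184.94 − $610.17 → -$2,369.88
  Sep: +$1,184.94 → -$1,184.94
  Oct: +$1,184.94 → $0.00
Lowest trial balance = -$8,696.25 (Dec)
Initial deposit = cushion − low point = $1,184.94 − (-$8,696.25) = $9,881.19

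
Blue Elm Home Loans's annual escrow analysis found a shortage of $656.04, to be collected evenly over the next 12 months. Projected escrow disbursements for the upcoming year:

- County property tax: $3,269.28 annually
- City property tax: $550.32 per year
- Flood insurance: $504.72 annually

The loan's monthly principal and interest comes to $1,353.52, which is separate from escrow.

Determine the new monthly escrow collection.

$415.03

County property tax: $3,269.28
City property tax: $550.32
Flood insurance: $504.72
Annual escrow total = $3,269.28 + $550.32 + $504.72 = $4,324.32
Per month = $4,324.32 / 12 = $360.36
Monthly shortage recovery: $656.04 ÷ 12 = $54.67
Adjusted monthly = $360.36 + $54.67 = $415.03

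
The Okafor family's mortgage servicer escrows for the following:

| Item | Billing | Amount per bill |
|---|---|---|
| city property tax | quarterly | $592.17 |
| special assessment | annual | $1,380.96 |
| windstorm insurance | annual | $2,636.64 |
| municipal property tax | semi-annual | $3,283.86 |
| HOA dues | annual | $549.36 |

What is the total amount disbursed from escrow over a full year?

$13,503.36

City property tax — $592.17 × 4 = $2,368.68/yr
Special assessment — $1,380.96/yr
Windstorm insurance — $2,636.64/yr
Municipal property tax — $3,283.86 × 2 = $6,567.72/yr
HOA dues — $549.36/yr
Total annual escrow = $2,368.68 + $1,380.96 + $2,636.64 + $6,567.72 + $549.36 = $13,503.36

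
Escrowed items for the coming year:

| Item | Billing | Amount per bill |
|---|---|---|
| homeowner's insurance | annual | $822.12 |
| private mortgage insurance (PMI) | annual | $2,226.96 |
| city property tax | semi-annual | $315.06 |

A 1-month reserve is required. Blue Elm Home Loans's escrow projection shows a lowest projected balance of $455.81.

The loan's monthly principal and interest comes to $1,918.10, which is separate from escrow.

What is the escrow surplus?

Homeowner's insurance: $822.12
Private mortgage insurance (PMI): $2,226.96
City property tax: $315.06 × 2 = $630.12
Combined annual = $3,679.20
Per month = $3,679.20 / 12 = $306.60
Cushion = 1 × $306.60 = $306.60
Excess over cushion: $455.81 − $306.60 = $149.21

$149.21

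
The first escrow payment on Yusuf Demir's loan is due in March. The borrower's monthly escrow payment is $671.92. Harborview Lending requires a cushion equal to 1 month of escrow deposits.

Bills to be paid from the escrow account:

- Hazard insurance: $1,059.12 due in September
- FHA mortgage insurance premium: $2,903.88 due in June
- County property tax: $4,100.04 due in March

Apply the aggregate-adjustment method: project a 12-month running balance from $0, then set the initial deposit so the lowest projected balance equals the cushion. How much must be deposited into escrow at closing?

Cushion = 1 × $671.92 = $671.92
Trial balance (start $0, +$671.92 each month, − disbursements):
  Mar: +$671.92 − $4,100.04 → -$3,428.12
  Apr: +$671.92 → -$2,756.20
  May: +$671.92 → -$2,084.28
  Jun: +$671.92 − $2,903.88 → -$4,316.24
  Jul: +$671.92 → -$3,644.32
  Aug: +$671.92 → -$2,972.40
  Sep: +$671.92 − $1,059.12 → -$3,359.60
  Oct: +$671.92 → -$2,687.68
  Nov: +$671.92 → -$2,015.76
  Dec: +$671.92 → -$1,343.84
  Jan: +$671.92 → -$671.92
  Feb: +$671.92 → $0.00
Lowest trial balance = -$4,316.24 (Jun)
Initial deposit = cushion − low point = $671.92 − (-$4,316.24) = $4,988.16

$4,988.16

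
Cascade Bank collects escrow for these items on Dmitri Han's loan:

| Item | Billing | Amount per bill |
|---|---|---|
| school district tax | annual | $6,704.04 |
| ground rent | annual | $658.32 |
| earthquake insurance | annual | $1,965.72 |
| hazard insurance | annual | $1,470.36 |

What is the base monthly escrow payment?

School district tax: $6,704.04
Ground rent: $658.32
Earthquake insurance: $1,965.72
Hazard insurance: $1,470.36
Annual escrow total = $10,798.44
Monthly escrow = $10,798.44 / 12 = $899.87

$899.87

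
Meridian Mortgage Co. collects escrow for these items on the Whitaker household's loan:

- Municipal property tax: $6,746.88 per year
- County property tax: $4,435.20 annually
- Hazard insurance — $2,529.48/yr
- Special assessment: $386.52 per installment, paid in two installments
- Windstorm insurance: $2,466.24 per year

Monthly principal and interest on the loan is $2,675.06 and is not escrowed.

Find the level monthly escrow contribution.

$1,412.57

Municipal property tax = $6,746.88/yr
County property tax = $4,435.20/yr
Hazard insurance = $2,529.48/yr
Special assessment = $386.52 × 2 = $773.04/yr
Windstorm insurance = $2,466.24/yr
Total annual escrow = $6,746.88 + $4,435.20 + $2,529.48 + $773.04 + $2,466.24 = $16,950.84
Monthly = $16,950.84 / 12 = $1,412.57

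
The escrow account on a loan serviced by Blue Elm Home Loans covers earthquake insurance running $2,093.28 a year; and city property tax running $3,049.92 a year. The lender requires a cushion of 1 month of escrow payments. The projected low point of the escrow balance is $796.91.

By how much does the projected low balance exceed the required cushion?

Earthquake insurance = $2,093.28/yr
City property tax = $3,049.92/yr
Total annual escrow = $5,143.20
Monthly escrow = $5,143.20 / 12 = $428.60
Cushion = 1 × $428.60 = $428.60
Surplus = $796.91 − $428.60 = $368.31

$368.31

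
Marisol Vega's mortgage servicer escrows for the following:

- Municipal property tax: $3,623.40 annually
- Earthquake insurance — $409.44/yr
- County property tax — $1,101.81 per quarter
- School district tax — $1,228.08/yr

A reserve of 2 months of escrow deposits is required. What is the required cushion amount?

Municipal property tax — $3,623.40/yr
Earthquake insurance — $409.44/yr
County property tax — $1,101.81 × 4 = $4,407.24/yr
School district tax — $1,228.08/yr
Total per year = $3,623.40 + $409.44 + $4,407.24 + $1,228.08 = $9,668.16
Per month = $9,668.16 / 12 = $805.68
Cushion = 2 × $805.68 = $1,611.36

$1,611.36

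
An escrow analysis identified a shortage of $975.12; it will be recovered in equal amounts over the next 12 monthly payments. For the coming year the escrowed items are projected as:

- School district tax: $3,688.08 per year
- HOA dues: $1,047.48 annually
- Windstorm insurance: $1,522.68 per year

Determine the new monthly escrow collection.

$602.78

School district tax = $3,688.08/yr
HOA dues = $1,047.48/yr
Windstorm insurance = $1,522.68/yr
Total annual escrow = $3,688.08 + $1,047.48 + $1,522.68 = $6,258.24
Monthly escrow = $6,258.24 ÷ 12 = $521.52
Shortage per month = $975.12 / 12 = $81.26
New monthly escrow = $521.52 + $81.26 = $602.78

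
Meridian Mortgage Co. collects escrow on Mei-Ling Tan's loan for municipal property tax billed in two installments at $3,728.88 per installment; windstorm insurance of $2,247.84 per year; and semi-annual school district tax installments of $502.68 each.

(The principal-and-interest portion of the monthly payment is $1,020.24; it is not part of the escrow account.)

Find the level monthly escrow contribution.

$892.58

Municipal property tax = $3,728.88 × 2 = $7,457.76 per year
Windstorm insurance = $2,247.84 per year
School district tax = $502.68 × 2 = $1,005.36 per year
Annual escrow total = $7,457.76 + $2,247.84 + $1,005.36 = $10,710.96
Base monthly escrow = $10,710.96 ÷ 12 = $892.58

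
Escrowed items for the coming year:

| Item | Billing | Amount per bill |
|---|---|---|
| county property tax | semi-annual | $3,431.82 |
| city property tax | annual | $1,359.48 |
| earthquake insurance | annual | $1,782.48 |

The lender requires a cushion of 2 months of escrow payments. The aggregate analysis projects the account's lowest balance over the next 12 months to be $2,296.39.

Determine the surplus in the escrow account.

$628.79

County property tax: $3,431.82 × 2 = $6,863.64
City property tax: $1,359.48
Earthquake insurance: $1,782.48
Total per year = $10,005.60
Base monthly escrow = $10,005.60 / 12 = $833.80
Cushion = 2 × $833.80 = $1,667.60
Excess over cushion: $2,296.39 − $1,667.60 = $628.79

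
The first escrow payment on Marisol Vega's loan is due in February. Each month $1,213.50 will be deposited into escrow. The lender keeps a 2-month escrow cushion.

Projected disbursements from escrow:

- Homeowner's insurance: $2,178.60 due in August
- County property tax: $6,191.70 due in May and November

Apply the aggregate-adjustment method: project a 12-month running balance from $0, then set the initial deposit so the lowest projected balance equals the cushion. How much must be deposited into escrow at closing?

$4,854.00

Cushion = 2 × $1,213.50 = $2,427.00
Trial balance (start $0, +$1,213.50 each month, − disbursements):
  Feb: +$1,213.50 → $1,213.50
  Mar: +$1,213.50 → $2,427.00
  Apr: +$1,213.50 → $3,640.50
  May: +$1,213.50 − $6,191.70 → -$1,337.70
  Jun: +$1,213.50 → -$124.20
  Jul: +$1,213.50 → $1,089.30
  Aug: +$1,213.50 − $2,178.60 → $124.20
  Sep: +$1,213.50 → $1,337.70
  Oct: +$1,213.50 → $2,551.20
  Nov: +$1,213.50 − $6,191.70 → -$2,427.00
  Dec: +$1,213.50 → -$1,213.50
  Jan: +$1,213.50 → $0.00
Lowest trial balance = -$2,427.00 (Nov)
Initial deposit = cushion − low point = $2,427.00 − (-$2,427.00) = $4,854.00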